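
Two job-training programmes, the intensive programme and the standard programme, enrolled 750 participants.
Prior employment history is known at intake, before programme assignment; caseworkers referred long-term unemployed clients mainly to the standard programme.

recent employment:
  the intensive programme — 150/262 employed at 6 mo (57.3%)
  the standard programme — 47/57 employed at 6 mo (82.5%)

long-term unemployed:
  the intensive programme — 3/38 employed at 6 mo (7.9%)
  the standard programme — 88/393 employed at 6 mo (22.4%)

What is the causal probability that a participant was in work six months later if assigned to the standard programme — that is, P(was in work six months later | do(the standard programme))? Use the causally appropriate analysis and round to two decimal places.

0.48

The imbalance in prior employment history arose from how participants were allocated, not from anything the programme did; and prior employment history independently affects the outcome. The pooled gap is confounded — condition on prior employment history.
Standardising the standard programme to the population prior employment history mix: 0.425·47/57 + 0.575·88/393 = 0.479.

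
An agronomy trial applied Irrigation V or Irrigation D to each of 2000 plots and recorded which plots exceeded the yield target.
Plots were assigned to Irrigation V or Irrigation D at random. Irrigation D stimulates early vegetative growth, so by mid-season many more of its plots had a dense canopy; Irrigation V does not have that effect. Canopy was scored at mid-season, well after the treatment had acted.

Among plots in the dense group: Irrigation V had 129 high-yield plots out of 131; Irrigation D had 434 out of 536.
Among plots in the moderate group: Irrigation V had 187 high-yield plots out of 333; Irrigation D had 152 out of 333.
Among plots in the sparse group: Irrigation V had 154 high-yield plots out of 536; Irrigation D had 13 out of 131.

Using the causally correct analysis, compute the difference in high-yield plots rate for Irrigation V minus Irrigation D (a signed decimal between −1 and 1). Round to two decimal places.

-0.13

Mid-season canopy is recorded after the irrigation and is itself shifted by it — it sits on the causal path from irrigation to outcome. Conditioning on a mediator would strip out part of the effect we want; the pooled comparison gives the total causal effect.
The causal difference is the pooled difference: 0.470 − 0.599 = -0.129.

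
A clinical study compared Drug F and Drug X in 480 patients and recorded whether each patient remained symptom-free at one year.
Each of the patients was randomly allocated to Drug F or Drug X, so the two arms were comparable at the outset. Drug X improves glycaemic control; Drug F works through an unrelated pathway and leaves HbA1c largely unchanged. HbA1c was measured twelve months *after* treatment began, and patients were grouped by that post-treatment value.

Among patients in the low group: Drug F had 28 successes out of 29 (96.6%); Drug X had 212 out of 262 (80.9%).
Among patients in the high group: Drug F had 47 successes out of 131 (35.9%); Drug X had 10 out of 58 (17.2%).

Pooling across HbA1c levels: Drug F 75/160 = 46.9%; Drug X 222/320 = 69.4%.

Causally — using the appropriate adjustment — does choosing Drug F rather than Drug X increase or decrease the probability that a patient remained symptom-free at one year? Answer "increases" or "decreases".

HbA1c lies on the pathway drug → HbA1c → outcome, so adjusting for it blocks the indirect effect. For the total causal effect of drug, use the unadjusted pooled rates.
Pooled: Drug F 46.9% vs Drug X 69.4%; Drug X is higher overall.

decreases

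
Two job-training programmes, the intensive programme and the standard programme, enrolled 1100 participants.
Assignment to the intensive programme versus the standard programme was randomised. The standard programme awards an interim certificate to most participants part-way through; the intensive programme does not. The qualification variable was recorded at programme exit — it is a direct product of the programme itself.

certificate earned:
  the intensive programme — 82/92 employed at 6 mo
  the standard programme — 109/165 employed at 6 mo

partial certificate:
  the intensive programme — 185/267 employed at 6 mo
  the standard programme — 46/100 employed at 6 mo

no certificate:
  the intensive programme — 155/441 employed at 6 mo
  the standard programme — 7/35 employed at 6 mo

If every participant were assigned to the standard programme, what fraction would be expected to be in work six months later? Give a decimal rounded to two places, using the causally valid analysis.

Within every qualification attained during the programme level the intensive programme has the higher rate, yet pooled the standard programme does — Simpson's reversal.
Qualification attained during the programme is downstream of the programme. One should not condition on a consequence of treatment, so the overall rates are the right comparison.
So P(outcome | do(the standard programme)) is just the pooled rate for the standard programme: 162/300 = 0.540.

0.54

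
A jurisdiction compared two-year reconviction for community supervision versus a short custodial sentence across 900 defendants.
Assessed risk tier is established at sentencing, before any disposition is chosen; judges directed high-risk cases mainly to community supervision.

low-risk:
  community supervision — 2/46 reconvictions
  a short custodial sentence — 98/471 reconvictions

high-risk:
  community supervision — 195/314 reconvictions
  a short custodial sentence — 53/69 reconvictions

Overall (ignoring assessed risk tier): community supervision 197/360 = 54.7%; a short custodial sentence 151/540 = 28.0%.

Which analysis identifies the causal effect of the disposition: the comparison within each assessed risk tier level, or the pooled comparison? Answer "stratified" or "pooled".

stratified

community supervision is lower inside every assessed risk tier stratum but a short custodial sentence is lower in aggregate. Whether to stratify depends on how assessed risk tier relates to the disposition.
Here assessed risk tier is a common cause — it drives both which disposition a case falls under and the outcome. The crude comparison mixes populations; the stratum-specific rates are the causally relevant ones.
Within each level — low-risk: 4.3% vs 20.8%; high-risk: 62.1% vs 76.8% — community supervision is lower every time.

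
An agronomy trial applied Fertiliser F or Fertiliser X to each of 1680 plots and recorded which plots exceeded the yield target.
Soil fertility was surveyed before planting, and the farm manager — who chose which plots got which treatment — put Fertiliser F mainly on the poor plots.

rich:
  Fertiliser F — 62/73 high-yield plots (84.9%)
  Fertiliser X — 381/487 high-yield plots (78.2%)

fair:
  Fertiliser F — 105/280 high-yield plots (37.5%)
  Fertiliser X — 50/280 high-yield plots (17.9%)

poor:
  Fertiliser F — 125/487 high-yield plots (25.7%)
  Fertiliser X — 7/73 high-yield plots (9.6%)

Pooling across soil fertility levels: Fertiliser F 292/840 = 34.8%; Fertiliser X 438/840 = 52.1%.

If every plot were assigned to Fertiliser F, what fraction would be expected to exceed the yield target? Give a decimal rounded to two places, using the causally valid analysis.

The soil fertility-specific comparison favours Fertiliser F throughout, but the pooled figures favour Fertiliser X. The question is whether to condition on soil fertility.
Soil fertility is set before the fertiliser has any effect — it is not caused by the fertiliser — and it independently drives the outcome. That makes it a confounder, so the causal comparison is within soil fertility levels.
Standardising Fertiliser F to the population soil fertility mix: 0.333·62/73 + 0.333·105/280 + 0.333·125/487 = 0.494.

0.49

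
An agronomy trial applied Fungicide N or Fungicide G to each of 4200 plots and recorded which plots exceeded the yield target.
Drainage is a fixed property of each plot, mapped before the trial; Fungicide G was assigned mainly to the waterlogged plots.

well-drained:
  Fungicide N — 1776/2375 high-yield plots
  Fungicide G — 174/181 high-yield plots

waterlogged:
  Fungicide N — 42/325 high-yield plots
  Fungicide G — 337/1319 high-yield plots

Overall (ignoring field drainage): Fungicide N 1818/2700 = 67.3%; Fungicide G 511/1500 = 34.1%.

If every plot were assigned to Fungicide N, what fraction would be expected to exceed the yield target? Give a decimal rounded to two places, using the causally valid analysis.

0.51

The imbalance in field drainage arose from how plots were allocated, not from anything the fungicide did; and field drainage independently affects the outcome. The pooled gap is confounded — condition on field drainage.
Standardising Fungicide N to the population field drainage mix: 0.609·1776/2375 + 0.391·42/325 = 0.506.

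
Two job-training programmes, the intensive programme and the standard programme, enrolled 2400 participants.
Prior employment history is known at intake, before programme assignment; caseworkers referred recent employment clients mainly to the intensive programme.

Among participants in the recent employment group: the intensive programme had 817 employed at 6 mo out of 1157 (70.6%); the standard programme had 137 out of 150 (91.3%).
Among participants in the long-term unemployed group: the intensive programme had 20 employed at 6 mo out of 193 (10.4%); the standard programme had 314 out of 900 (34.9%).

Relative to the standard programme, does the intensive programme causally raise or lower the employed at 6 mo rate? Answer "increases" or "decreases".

decreases

the standard programme is higher inside every prior employment history stratum but the intensive programme is higher in aggregate. Whether to stratify depends on how prior employment history relates to the programme.
Since prior employment history is a pre-existing factor (not a product of the programme) and it affects the outcome on its own, it is a confounder. The stratified rates, not the pooled rate, identify the causal effect.
Within each level — recent employment: 70.6% vs 91.3%; long-term unemployed: 10.4% vs 34.9% — the standard programme is higher every time.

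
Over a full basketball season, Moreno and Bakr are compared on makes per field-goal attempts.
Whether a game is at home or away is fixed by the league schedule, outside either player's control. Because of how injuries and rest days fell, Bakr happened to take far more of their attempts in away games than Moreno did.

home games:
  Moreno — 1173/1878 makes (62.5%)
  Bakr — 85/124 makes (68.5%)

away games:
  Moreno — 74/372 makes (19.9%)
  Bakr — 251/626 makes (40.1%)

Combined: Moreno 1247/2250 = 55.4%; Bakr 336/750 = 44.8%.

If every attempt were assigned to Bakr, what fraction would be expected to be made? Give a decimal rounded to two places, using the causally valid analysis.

The game venue-specific comparison favours Bakr throughout, but the pooled figures favour Moreno. The question is whether to condition on game venue.
Game venue differs across players for reasons unrelated to any effect of the player itself, and it separately predicts the outcome — a classic confounder. We must compare within game venue levels.
Standardising Bakr to the population game venue mix: 0.667·85/124 + 0.333·251/626 = 0.591.

0.59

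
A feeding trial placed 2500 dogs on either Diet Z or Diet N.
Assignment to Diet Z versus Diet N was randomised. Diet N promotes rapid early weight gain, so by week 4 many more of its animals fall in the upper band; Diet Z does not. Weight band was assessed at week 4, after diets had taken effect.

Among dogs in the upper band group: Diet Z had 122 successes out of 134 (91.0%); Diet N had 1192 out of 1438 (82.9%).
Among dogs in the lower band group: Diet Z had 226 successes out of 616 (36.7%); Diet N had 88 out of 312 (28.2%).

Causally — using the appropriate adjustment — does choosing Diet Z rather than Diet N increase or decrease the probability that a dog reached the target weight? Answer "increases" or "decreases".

decreases

The stratified and pooled comparisons disagree (Diet Z wins within each week-4 weight band; Diet N wins overall), so the answer turns on the causal role of week-4 weight band.
Week-4 weight band here is a post-treatment variable shaped by the diet; conditioning on it would introduce bias rather than remove it. The overall comparison is the causal one.
Pooled: Diet Z 46.4% vs Diet N 73.1%; Diet N is higher overall.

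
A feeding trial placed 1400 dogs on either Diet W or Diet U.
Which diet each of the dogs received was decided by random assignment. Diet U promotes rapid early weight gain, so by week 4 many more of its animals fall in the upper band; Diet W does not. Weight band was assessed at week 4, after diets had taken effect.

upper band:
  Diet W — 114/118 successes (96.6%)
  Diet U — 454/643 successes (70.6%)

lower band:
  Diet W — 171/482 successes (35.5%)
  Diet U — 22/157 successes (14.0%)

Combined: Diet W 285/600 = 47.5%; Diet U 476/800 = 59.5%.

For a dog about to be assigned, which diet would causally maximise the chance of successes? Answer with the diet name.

Diet U

Within every week-4 weight band level Diet W has the higher rate, yet pooled Diet U does — Simpson's reversal.
Week-4 weight band is recorded after the diet and is itself shifted by it — it sits on the causal path from diet to outcome. Conditioning on a mediator would strip out part of the effect we want; the pooled comparison gives the total causal effect.
Pooled: Diet W 47.5% vs Diet U 59.5%; Diet U is higher overall.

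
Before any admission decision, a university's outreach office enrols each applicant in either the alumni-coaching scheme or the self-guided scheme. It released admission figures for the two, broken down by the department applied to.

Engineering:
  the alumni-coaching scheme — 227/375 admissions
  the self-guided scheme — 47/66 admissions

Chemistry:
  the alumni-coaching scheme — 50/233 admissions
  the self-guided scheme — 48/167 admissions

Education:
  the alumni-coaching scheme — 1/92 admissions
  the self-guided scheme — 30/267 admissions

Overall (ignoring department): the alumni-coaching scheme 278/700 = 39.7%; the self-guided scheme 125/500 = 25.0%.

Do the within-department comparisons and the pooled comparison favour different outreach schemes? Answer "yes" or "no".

yes

Within each department level (Engineering 60.5% vs 71.2%; Chemistry 21.5% vs 28.7%; Education 1.1% vs 11.2%), the self-guided scheme has the higher rate every time. Pooled: 39.7% vs 25.0% — the alumni-coaching scheme has the higher rate overall. The two comparisons disagree.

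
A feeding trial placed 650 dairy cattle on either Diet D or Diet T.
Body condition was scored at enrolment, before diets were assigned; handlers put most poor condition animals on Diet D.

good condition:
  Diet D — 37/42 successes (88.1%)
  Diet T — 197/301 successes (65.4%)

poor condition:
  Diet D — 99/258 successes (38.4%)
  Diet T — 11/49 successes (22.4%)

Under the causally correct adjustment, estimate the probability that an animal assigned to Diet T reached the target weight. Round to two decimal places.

0.45

Starting body condition is set before the diet has any effect — it is not caused by the diet — and it independently drives the outcome. That makes it a confounder, so the causal comparison is within starting body condition levels.
Standardising Diet T to the population starting body condition mix: 0.528·197/301 + 0.472·11/49 = 0.451.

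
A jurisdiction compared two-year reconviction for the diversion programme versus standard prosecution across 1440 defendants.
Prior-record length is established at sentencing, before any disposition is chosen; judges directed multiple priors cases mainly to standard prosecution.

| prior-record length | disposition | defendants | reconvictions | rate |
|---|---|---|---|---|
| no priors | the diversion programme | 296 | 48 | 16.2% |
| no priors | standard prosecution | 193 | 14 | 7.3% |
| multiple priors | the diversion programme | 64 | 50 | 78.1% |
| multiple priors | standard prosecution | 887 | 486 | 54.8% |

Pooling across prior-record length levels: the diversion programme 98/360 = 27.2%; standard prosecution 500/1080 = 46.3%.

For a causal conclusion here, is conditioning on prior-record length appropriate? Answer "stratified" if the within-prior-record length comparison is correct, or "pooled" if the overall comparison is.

Within every prior-record length level standard prosecution has the lower rate, yet pooled the diversion programme does — Simpson's reversal.
Nothing the disposition does changes prior-record length; the imbalance is an allocation artefact. With prior-record length also predicting the outcome, the pooled figure is confounded, and the within-stratum comparison is the causal one.
Within each level — no priors: 16.2% vs 7.3%; multiple priors: 78.1% vs 54.8% — standard prosecution is lower every time.

stratified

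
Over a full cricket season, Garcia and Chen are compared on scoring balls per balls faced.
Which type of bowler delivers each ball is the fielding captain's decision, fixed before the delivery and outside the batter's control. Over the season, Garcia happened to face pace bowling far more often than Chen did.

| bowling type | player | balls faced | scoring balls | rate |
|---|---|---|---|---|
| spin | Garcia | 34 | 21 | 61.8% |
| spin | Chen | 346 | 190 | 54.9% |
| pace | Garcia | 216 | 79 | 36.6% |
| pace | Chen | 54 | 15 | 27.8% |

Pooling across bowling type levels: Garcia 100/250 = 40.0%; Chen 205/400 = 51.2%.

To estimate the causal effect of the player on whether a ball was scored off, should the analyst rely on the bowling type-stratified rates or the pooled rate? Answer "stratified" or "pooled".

The imbalance in bowling type arose from how balls faced were allocated, not from anything the player did; and bowling type independently affects the outcome. The pooled gap is confounded — condition on bowling type.
Within each level — spin: 61.8% vs 54.9%; pace: 36.6% vs 27.8% — Garcia is higher every time.

stratified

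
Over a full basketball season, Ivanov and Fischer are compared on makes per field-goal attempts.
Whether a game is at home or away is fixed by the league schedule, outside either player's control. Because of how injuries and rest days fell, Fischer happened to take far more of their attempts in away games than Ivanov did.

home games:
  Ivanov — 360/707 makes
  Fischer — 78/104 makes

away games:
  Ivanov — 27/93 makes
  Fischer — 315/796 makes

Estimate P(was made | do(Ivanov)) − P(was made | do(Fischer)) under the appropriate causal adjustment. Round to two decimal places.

Since game venue is a pre-existing factor (not a product of the player) and it affects the outcome on its own, it is a confounder. The stratified rates, not the pooled rate, identify the causal effect.
Adjusting over the population distribution of game venue: 0.477·(0.509−0.750) + 0.523·(0.290−0.396) = -0.170.

-0.17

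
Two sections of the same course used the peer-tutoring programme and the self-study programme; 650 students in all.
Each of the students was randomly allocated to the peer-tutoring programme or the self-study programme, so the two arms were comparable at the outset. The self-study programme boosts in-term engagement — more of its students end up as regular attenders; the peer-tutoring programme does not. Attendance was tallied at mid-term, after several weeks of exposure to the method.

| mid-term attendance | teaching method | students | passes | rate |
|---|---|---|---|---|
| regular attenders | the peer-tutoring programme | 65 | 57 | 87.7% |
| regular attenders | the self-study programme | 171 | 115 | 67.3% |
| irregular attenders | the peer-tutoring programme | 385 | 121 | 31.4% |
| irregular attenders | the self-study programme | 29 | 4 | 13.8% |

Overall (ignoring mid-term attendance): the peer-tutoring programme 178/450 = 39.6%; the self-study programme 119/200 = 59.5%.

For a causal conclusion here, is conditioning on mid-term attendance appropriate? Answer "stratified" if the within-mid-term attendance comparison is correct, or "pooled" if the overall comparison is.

pooled

Stratifying would compare teaching methods among students the teaching methods themselves sorted into mid-term attendance groups — a form of selection on an intermediate. The unconditioned pooled rates give the total causal effect.
Pooled: the peer-tutoring programme 39.6% vs the self-study programme 59.5%; the self-study programme is higher overall.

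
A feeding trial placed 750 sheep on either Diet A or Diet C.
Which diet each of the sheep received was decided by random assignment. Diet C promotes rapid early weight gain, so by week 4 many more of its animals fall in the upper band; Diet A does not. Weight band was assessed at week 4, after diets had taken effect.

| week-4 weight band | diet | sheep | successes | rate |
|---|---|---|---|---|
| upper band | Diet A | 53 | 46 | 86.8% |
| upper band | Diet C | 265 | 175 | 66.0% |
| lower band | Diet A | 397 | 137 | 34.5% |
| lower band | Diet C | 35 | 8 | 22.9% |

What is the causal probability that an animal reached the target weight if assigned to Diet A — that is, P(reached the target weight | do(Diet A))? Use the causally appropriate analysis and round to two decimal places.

0.41

Week-4 weight band is recorded after the diet and is itself shifted by it — it sits on the causal path from diet to outcome. Conditioning on a mediator would strip out part of the effect we want; the pooled comparison gives the total causal effect.
So P(outcome | do(Diet A)) is just the pooled rate for Diet A: 183/450 = 0.407.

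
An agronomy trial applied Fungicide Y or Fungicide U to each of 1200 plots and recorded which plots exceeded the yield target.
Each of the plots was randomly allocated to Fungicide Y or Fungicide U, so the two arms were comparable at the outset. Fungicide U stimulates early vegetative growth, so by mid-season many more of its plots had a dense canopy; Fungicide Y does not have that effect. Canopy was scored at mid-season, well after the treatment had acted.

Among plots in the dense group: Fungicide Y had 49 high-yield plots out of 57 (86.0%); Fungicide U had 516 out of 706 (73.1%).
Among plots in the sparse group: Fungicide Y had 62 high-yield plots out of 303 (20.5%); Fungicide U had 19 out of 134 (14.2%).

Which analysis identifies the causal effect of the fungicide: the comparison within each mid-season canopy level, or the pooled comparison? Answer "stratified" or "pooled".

pooled

Fungicide Y is higher inside every mid-season canopy stratum but Fungicide U is higher in aggregate. Whether to stratify depends on how mid-season canopy relates to the fungicide.
Mid-season canopy here is a post-treatment variable shaped by the fungicide; conditioning on it would introduce bias rather than remove it. The overall comparison is the causal one.
Pooled: Fungicide Y 30.8% vs Fungicide U 63.7%; Fungicide U is higher overall.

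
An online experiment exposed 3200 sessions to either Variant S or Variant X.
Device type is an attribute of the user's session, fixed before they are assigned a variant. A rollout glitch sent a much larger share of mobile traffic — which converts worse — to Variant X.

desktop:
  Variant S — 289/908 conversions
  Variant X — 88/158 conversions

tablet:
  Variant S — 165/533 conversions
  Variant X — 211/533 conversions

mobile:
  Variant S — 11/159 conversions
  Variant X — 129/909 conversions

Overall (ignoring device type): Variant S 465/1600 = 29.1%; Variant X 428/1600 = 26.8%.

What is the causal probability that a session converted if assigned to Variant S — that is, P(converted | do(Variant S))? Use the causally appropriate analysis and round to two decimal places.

The imbalance in device type arose from how sessions were allocated, not from anything the variant did; and device type independently affects the outcome. The pooled gap is confounded — condition on device type.
Standardising Variant S to the population device type mix: 0.333·289/908 + 0.333·165/533 + 0.334·11/159 = 0.232.

0.23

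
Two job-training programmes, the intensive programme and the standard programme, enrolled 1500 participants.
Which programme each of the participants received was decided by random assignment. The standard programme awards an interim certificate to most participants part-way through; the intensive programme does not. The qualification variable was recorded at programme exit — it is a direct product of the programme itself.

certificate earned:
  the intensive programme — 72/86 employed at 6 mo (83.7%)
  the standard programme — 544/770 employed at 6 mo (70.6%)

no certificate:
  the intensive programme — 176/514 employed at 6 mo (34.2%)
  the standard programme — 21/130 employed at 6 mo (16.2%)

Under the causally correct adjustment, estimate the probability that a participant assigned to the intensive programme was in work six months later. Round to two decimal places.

Because the programme influences qualification attained during the programme, qualification attained during the programme is a post-treatment mediator, not a confounder. Stratifying on it would bias the estimate; the causal effect is the crude pooled difference.
So P(outcome | do(the intensive programme)) is just the pooled rate for the intensive programme: 248/600 = 0.413.

0.41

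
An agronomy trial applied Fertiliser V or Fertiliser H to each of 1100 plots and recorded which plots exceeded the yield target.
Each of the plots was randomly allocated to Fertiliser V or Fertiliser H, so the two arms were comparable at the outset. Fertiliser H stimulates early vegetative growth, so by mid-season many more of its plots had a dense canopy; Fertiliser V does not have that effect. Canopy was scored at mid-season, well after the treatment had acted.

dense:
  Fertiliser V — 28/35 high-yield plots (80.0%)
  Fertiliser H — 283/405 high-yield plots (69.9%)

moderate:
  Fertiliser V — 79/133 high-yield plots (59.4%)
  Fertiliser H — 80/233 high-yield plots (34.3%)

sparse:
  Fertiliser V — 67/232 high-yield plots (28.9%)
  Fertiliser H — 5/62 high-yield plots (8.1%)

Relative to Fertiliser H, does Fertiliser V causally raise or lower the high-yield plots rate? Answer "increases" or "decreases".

Within every mid-season canopy level Fertiliser V has the higher rate, yet pooled Fertiliser H does — Simpson's reversal.
Mid-season canopy is recorded after the fertiliser and is itself shifted by it — it sits on the causal path from fertiliser to outcome. Conditioning on a mediator would strip out part of the effect we want; the pooled comparison gives the total causal effect.
Pooled: Fertiliser V 43.5% vs Fertiliser H 52.6%; Fertiliser H is higher overall.

decreases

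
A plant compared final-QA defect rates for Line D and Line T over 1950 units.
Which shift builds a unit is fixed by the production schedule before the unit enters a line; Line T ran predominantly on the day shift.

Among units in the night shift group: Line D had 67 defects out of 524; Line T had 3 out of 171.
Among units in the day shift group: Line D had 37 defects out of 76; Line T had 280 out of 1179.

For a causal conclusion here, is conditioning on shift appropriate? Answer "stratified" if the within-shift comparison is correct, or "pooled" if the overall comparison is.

stratified

Shift is set before the line has any effect — it is not caused by the line — and it independently drives the outcome. That makes it a confounder, so the causal comparison is within shift levels.
Within each level — night shift: 12.8% vs 1.8%; day shift: 48.7% vs 23.7% — Line T is lower every time.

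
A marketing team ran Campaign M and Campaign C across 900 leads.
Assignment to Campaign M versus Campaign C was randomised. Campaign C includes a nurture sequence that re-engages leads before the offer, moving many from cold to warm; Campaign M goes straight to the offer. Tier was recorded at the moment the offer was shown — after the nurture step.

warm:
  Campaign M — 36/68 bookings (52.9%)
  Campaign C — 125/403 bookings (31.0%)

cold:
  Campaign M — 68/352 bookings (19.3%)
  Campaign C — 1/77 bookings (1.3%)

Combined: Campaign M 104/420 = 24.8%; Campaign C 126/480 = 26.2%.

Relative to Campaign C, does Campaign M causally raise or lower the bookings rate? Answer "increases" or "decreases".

decreases

The distribution of engagement tier is itself part of what the campaign does — it is an intermediate outcome. Holding it fixed would remove that part of the effect; the total effect is the pooled difference.
Pooled: Campaign M 24.8% vs Campaign C 26.2%; Campaign C is higher overall.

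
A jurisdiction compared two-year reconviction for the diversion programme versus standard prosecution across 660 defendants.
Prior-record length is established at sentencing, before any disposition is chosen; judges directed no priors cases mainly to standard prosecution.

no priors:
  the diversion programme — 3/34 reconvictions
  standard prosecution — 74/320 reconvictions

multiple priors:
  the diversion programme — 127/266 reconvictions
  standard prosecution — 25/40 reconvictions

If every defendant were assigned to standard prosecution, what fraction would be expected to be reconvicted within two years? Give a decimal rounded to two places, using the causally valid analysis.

0.41

The stratified and pooled comparisons disagree (the diversion programme wins within each prior-record length; standard prosecution wins overall), so the answer turns on the causal role of prior-record length.
The imbalance in prior-record length arose from how defendants were allocated, not from anything the disposition did; and prior-record length independently affects the outcome. The pooled gap is confounded — condition on prior-record length.
Standardising standard prosecution to the population prior-record length mix: 0.536·74/320 + 0.464·25/40 = 0.414.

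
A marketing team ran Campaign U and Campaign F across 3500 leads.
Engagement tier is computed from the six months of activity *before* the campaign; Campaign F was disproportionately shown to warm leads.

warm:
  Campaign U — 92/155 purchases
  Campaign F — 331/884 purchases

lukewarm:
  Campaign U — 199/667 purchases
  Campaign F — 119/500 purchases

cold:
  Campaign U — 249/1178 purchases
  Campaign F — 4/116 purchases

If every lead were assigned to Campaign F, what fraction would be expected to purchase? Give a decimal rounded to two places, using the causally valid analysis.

The engagement tier-specific comparison favours Campaign U throughout, but the pooled figures favour Campaign F. The question is whether to condition on engagement tier.
Here engagement tier is a common cause — it drives both which campaign a case falls under and the outcome. The crude comparison mixes populations; the stratum-specific rates are the causally relevant ones.
Standardising Campaign F to the population engagement tier mix: 0.297·331/884 + 0.333·119/500 + 0.370·4/116 = 0.203.

0.20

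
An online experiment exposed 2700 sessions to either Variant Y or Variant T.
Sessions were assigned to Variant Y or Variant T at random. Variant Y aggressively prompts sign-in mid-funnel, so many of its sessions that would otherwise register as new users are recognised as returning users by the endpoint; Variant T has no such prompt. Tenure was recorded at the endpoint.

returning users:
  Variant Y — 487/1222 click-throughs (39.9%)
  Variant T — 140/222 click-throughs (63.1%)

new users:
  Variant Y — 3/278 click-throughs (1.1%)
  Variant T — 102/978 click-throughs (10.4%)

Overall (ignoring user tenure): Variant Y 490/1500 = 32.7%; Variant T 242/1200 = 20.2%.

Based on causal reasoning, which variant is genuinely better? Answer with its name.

Variant Y

Because the variant influences user tenure, user tenure is a post-treatment mediator, not a confounder. Stratifying on it would bias the estimate; the causal effect is the crude pooled difference.
Pooled: Variant Y 32.7% vs Variant T 20.2%; Variant Y is higher overall.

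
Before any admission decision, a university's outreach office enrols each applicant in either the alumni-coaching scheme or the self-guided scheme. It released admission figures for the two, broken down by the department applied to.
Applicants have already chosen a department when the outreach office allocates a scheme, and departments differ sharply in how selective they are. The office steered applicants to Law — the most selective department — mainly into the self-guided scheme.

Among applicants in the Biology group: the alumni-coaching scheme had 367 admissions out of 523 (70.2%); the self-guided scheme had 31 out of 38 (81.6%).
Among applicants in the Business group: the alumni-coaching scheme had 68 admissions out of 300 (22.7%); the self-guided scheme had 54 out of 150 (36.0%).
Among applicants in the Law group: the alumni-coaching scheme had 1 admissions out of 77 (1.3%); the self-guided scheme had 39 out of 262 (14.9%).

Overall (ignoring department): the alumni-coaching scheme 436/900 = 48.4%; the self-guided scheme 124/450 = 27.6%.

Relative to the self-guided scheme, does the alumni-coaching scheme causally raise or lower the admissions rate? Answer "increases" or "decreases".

Within every department level the self-guided scheme has the higher rate, yet pooled the alumni-coaching scheme does — Simpson's reversal.
The imbalance in department arose from how applicants were allocated, not from anything the outreach scheme did; and department independently affects the outcome. The pooled gap is confounded — condition on department.
Within each level — Biology: 70.2% vs 81.6%; Business: 22.7% vs 36.0%; Law: 1.3% vs 14.9% — the self-guided scheme is higher every time.

decreases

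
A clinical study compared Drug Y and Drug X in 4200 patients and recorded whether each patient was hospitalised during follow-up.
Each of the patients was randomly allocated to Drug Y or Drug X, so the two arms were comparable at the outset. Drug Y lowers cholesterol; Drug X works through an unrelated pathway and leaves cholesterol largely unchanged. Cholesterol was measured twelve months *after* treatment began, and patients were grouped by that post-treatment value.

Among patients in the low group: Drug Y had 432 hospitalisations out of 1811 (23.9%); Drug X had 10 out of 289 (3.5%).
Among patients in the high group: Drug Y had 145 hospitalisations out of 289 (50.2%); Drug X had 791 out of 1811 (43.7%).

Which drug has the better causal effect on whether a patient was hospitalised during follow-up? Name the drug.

Drug Y

The distribution of cholesterol is itself part of what the drug does — it is an intermediate outcome. Holding it fixed would remove that part of the effect; the total effect is the pooled difference.
Pooled: Drug Y 27.5% vs Drug X 38.1%; Drug Y is lower overall.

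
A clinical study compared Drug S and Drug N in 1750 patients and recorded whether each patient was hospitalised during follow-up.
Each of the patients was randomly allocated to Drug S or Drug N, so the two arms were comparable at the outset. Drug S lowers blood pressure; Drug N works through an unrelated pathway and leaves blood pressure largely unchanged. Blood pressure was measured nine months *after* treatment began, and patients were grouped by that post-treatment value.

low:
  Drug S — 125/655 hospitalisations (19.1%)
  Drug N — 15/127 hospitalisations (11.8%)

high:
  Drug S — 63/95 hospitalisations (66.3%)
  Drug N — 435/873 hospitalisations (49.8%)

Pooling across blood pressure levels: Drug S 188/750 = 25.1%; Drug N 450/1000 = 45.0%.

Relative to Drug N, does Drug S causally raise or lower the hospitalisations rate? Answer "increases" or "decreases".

Because the drug influences blood pressure, blood pressure is a post-treatment mediator, not a confounder. Stratifying on it would bias the estimate; the causal effect is the crude pooled difference.
Pooled: Drug S 25.1% vs Drug N 45.0%; Drug S is lower overall.

decreases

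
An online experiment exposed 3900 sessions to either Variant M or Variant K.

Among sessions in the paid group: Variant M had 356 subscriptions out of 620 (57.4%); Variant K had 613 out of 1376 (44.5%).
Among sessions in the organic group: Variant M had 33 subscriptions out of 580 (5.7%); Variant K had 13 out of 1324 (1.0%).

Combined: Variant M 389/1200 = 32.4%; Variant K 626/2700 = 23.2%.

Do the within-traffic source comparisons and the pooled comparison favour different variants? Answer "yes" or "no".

Within each traffic source level (paid 57.4% vs 44.5%; organic 5.7% vs 1.0%), Variant M has the higher rate every time. Pooled: 32.4% vs 23.2% — Variant M has the higher rate overall. They agree.

no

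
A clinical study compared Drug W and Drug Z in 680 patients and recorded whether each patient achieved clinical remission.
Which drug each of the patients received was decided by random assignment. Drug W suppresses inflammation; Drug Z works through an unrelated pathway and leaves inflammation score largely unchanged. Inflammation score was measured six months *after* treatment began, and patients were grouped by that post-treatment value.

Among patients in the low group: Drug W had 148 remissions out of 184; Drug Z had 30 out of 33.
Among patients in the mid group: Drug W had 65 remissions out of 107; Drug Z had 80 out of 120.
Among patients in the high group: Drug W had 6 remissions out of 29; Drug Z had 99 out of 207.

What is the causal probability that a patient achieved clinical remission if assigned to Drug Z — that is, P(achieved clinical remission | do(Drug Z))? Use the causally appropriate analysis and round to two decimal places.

0.58

Inflammation score is recorded after the drug and is itself shifted by it — it sits on the causal path from drug to outcome. Conditioning on a mediator would strip out part of the effect we want; the pooled comparison gives the total causal effect.
So P(outcome | do(Drug Z)) is just the pooled rate for Drug Z: 209/360 = 0.581.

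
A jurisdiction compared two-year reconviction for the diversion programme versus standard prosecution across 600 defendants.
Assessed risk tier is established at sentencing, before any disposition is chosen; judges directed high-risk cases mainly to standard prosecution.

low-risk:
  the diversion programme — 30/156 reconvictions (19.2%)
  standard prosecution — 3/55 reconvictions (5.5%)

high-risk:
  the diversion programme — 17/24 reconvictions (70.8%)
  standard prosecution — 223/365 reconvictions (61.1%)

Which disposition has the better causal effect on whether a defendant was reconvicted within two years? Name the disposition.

standard prosecution

Here assessed risk tier is a common cause — it drives both which disposition a case falls under and the outcome. The crude comparison mixes populations; the stratum-specific rates are the causally relevant ones.
Within each level — low-risk: 19.2% vs 5.5%; high-risk: 70.8% vs 61.1% — standard prosecution is lower every time.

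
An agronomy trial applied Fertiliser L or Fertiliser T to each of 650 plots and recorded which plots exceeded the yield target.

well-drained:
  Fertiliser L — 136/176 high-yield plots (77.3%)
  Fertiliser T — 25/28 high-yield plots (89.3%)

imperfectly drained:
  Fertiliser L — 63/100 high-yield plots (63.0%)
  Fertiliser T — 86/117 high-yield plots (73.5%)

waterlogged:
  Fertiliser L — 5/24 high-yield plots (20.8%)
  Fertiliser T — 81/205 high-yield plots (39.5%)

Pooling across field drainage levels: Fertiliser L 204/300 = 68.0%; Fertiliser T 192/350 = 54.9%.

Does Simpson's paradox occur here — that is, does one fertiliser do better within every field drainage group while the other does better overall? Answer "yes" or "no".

Within each field drainage level (well-drained 77.3% vs 89.3%; imperfectly drained 63.0% vs 73.5%; waterlogged 20.8% vs 39.5%), Fertiliser T has the higher rate every time. Pooled: 68.0% vs 54.9% — Fertiliser L has the higher rate overall. The two comparisons disagree.

yes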